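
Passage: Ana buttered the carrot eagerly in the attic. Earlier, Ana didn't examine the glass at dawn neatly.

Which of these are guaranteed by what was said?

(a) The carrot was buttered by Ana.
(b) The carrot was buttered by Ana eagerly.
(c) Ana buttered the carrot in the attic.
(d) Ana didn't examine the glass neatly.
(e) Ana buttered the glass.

(a) Entailed — dropping 'in the attic', 'eagerly' leaves a sub-description the original still satisfies.
(b) Entailed — this follows by dropping conjuncts from the buttering event's description.
(c) Entailed — every conjunct here is already in the original buttering event.
(d) Not entailed — dropping 'at dawn' under negation is not valid — the original leaves open that Ana examined the glass some other way.
(e) Not entailed — Ana buttered the carrot, not the glass; the glass belongs to the examining event.

(a), (b), (c)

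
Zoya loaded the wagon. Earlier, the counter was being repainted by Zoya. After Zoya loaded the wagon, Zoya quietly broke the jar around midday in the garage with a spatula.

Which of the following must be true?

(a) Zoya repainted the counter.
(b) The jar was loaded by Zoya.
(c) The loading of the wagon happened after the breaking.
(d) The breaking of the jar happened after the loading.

(d)

(a) Not entailed — 'was repainting' is progressive on an accomplishment; it does not entail the completed 'repainted'.
(b) Not entailed — Zoya loaded the wagon, not the jar; the jar belongs to the breaking event.
(c) Not entailed — the narrative places the loading before the breaking, not after.
(d) Entailed — the narrative places the loading before the breaking.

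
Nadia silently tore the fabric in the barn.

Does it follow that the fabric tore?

'Nadia tore the fabric' is the causative; it entails the inchoative 'the fabric tore'.

yes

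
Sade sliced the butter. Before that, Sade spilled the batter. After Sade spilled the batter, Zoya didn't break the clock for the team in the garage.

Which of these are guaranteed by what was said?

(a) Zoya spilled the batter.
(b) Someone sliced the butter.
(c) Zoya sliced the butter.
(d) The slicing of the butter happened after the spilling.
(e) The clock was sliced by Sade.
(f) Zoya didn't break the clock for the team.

(a) Not entailed — the passage has Sade spilling the batter, not Zoya.
(b) Entailed — this follows by dropping conjuncts from the slicing event's description.
(c) Not entailed — the passage has Sade slicing the butter, not Zoya.
(d) Entailed — the narrative places the spilling before the slicing.
(e) Not entailed — Sade sliced the butter, not the clock; the clock belongs to the breaking event.
(f) Not entailed — dropping 'in the garage' under negation is not valid — the original leaves open that Zoya broke the clock some other way.

(b), (d)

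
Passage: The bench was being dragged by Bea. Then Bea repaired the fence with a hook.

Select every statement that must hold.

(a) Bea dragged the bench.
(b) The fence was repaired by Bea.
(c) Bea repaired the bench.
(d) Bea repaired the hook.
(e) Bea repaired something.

(a), (b), (e)

(a) Entailed — 'drag' is an activity; 'was dragging' entails that some dragging happened, so 'dragged' holds.
(b) Entailed — this follows by dropping conjuncts from the repairing event's description.
(c) Not entailed — Bea repaired the fence, not the bench; the bench belongs to the dragging event.
(d) Not entailed — the hook is the instrument, not what was repaired.
(e) Entailed — the original entails any weakening of itself; this just drops 'with a hook' and generalizes the patient.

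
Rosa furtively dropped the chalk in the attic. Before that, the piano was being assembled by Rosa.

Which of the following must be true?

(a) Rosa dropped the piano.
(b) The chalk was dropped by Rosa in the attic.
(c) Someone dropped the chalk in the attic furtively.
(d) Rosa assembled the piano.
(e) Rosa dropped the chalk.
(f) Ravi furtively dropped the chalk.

(b), (c), (e)

(a) Not entailed — Rosa dropped the chalk, not the piano; the piano belongs to the assembling event.
(b) Entailed — dropping 'furtively' leaves a sub-description the original still satisfies.
(c) Entailed — this follows by dropping conjuncts from the dropping event's description.
(d) Not entailed — 'was assembling' is progressive on an accomplishment; it does not entail the completed 'assembled'.
(e) Entailed — every conjunct here is already in the original dropping event.
(f) Not entailed — the passage has Rosa dropping the chalk, not Ravi.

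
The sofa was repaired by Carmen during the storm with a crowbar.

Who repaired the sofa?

Carmen

'Carmen' marks the agent of the repairing event.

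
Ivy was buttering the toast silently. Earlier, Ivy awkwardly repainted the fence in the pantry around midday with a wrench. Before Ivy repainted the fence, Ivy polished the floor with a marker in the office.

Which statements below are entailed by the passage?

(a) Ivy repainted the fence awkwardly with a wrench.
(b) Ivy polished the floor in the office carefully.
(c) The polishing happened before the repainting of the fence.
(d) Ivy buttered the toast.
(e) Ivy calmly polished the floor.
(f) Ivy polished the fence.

(a) Entailed — the original entails any weakening of itself; this just drops 'around midday', 'in the pantry'.
(b) Not entailed — 'carefully' adds information not in the original event.
(c) Entailed — the narrative places the polishing before the repainting.
(d) Not entailed — 'was buttering' is progressive on an accomplishment; it does not entail the completed 'buttered'.
(e) Not entailed — 'calmly' adds information not in the original event.
(f) Not entailed — Ivy polished the floor, not the fence; the fence belongs to the repainting event.

(a), (c)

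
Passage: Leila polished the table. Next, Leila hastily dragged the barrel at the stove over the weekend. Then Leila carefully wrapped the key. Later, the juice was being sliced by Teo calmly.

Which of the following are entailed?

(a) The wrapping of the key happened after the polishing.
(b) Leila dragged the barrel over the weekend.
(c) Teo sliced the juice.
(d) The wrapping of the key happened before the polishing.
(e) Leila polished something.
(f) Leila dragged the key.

(a), (b), (e)

(a) Entailed — the narrative places the polishing before the wrapping.
(b) Entailed — dropping 'at the stove', 'hastily' leaves a sub-description the original still satisfies.
(c) Not entailed — 'was slicing' is progressive on an accomplishment; it does not entail the completed 'sliced'.
(d) Not entailed — the narrative places the polishing before the wrapping, not after.
(e) Entailed — this follows by dropping conjuncts from the polishing event's description.
(f) Not entailed — Leila dragged the barrel, not the key; the key belongs to the wrapping event.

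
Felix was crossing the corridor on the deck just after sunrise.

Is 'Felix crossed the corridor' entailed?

no

'was crossing' is progressive; for an accomplishment like 'cross the corridor', it doesn't entail completion.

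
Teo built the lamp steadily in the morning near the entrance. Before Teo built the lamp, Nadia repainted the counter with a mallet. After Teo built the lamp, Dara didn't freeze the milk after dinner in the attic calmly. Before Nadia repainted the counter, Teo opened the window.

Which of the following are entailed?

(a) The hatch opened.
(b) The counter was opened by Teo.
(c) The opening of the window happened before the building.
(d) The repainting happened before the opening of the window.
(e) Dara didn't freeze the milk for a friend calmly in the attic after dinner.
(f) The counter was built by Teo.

(c), (e)

(a) Not entailed — the window is what opened, not the hatch.
(b) Not entailed — Teo opened the window, not the counter; the counter belongs to the repainting event.
(c) Entailed — the narrative places the opening before the building.
(d) Not entailed — the narrative places the opening before the repainting, not after.
(e) Entailed — under negation, adding a further restriction is entailed: if no such freezing event occurred, none occurred for a friend either.
(f) Not entailed — Teo built the lamp, not the counter; the counter belongs to the repainting event.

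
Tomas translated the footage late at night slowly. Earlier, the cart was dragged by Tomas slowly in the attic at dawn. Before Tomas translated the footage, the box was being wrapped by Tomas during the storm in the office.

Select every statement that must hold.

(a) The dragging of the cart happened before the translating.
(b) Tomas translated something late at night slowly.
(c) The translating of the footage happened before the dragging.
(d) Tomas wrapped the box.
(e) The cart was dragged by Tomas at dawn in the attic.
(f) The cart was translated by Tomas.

(a) Entailed — the narrative places the dragging before the translating.
(b) Entailed — generalizing the patient leaves a sub-description the original still satisfies.
(c) Not entailed — the narrative places the dragging before the translating, not after.
(d) Not entailed — 'was wrapping' is progressive on an accomplishment; it does not entail the completed 'wrapped'.
(e) Entailed — this follows by dropping conjuncts from the dragging event's description.
(f) Not entailed — Tomas translated the footage, not the cart; the cart belongs to the dragging event.

(a), (b), (e)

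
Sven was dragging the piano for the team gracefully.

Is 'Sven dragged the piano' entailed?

yes

'drag' is atelic; if Sven was dragging the piano, then Sven dragged the piano (for some time).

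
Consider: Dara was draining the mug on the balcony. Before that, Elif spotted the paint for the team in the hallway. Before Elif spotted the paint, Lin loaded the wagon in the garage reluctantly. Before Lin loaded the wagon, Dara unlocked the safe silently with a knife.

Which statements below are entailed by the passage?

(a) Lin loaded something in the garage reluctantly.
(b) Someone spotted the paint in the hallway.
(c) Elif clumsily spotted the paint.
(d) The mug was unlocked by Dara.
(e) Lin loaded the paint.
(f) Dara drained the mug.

(a), (b)

(a) Entailed — the original entails any weakening of itself; this just generalizes the patient.
(b) Entailed — every conjunct here is already in the original spotting event.
(c) Not entailed — 'clumsily' adds information not in the original event.
(d) Not entailed — Dara unlocked the safe, not the mug; the mug belongs to the draining event.
(e) Not entailed — Lin loaded the wagon, not the paint; the paint belongs to the spotting event.
(f) Not entailed — 'was draining' is progressive on an accomplishment; it does not entail the completed 'drained'.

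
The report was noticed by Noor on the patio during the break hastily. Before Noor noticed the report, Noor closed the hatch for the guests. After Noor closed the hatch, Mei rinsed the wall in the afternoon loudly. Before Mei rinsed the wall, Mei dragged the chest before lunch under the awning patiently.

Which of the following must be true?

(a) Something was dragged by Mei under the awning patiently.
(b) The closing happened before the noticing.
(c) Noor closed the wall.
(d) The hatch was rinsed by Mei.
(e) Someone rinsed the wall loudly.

(a), (b), (e)

(a) Entailed — every conjunct here is already in the original dragging event.
(b) Entailed — the narrative places the closing before the noticing.
(c) Not entailed — Noor closed the hatch, not the wall; the wall belongs to the rinsing event.
(d) Not entailed — Mei rinsed the wall, not the hatch; the hatch belongs to the closing event.
(e) Entailed — dropping 'in the afternoon' and generalizing the agent leaves a sub-description the original still satisfies.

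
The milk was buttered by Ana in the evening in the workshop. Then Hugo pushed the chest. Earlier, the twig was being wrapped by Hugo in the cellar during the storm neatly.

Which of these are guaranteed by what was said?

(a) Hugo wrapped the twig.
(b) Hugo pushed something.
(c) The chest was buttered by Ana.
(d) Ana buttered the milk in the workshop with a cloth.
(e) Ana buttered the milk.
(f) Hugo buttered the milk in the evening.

(b), (e)

(a) Not entailed — 'was wrapping' is progressive on an accomplishment; it does not entail the completed 'wrapped'.
(b) Entailed — generalizing the patient leaves a sub-description the original still satisfies.
(c) Not entailed — Ana buttered the milk, not the chest; the chest belongs to the pushing event.
(d) Not entailed — 'with a cloth' adds information not in the original event.
(e) Entailed — every conjunct here is already in the original buttering event.
(f) Not entailed — the passage has Ana buttering the milk, not Hugo.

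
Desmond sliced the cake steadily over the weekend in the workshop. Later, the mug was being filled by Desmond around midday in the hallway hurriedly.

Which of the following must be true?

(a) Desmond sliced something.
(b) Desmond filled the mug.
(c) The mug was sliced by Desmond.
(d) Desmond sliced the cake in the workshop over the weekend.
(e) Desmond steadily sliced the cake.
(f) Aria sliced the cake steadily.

(a), (d), (e)

(a) Entailed — dropping 'steadily', 'in the workshop', 'over the weekend' and generalizing the patient leaves a sub-description the original still satisfies.
(b) Not entailed — 'was filling' is progressive on an accomplishment; it does not entail the completed 'filled'.
(c) Not entailed — Desmond sliced the cake, not the mug; the mug belongs to the filling event.
(d) Entailed — every conjunct here is already in the original slicing event.
(e) Entailed — this follows by dropping conjuncts from the slicing event's description.
(f) Not entailed — the passage has Desmond slicing the cake, not Aria.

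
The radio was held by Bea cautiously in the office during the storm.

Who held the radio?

'Bea' marks the agent of the holding event.

Bea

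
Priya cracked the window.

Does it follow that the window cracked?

yes

'Priya cracked the window' is the causative; it entails the inchoative 'the window cracked'.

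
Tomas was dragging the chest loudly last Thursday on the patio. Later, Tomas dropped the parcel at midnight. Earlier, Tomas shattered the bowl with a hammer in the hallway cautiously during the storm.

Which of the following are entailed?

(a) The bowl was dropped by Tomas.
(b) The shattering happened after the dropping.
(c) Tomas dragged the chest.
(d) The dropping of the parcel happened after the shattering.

(c), (d)

(a) Not entailed — Tomas dropped the parcel, not the bowl; the bowl belongs to the shattering event.
(b) Not entailed — the narrative places the shattering before the dropping, not after.
(c) Entailed — 'drag' is an activity; 'was dragging' entails that some dragging happened, so 'dragged' holds.
(d) Entailed — the narrative places the shattering before the dropping.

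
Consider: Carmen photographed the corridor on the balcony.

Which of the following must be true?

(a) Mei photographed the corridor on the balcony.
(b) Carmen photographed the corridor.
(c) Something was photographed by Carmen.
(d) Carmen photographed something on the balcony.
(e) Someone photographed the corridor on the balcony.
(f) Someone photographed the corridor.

(a) Not entailed — the passage has Carmen photographing the corridor, not Mei.
(b) Entailed — every conjunct here is already in the original photographing event.
(c) Entailed — the original entails any weakening of itself; this just drops 'on the balcony' and generalizes the patient.
(d) Entailed — every conjunct here is already in the original photographing event.
(e) Entailed — the original entails any weakening of itself; this just generalizes the agent.
(f) Entailed — every conjunct here is already in the original photographing event.

(b), (c), (d), (e), (f)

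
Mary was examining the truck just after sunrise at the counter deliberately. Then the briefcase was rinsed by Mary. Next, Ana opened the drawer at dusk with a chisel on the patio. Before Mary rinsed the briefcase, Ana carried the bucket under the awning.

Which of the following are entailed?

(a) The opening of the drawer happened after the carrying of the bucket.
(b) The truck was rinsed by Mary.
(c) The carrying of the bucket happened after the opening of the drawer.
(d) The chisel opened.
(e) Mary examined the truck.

(a), (e)

(a) Entailed — the narrative places the carrying before the opening.
(b) Not entailed — Mary rinsed the briefcase, not the truck; the truck belongs to the examining event.
(c) Not entailed — the narrative places the carrying before the opening, not after.
(d) Not entailed — the drawer is what opened, not the chisel.
(e) Entailed — 'examine' is an activity; 'was examining' entails that some examining happened, so 'examined' holds.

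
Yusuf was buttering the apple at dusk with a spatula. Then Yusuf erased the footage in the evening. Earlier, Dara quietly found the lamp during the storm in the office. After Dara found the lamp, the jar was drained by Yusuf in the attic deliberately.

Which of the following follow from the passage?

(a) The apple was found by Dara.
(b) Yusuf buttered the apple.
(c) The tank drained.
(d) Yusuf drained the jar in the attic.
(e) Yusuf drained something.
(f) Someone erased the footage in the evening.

(d), (e), (f)

(a) Not entailed — Dara found the lamp, not the apple; the apple belongs to the buttering event.
(b) Not entailed — 'was buttering' is progressive on an accomplishment; it does not entail the completed 'buttered'.
(c) Not entailed — the jar is what drained, not the tank.
(d) Entailed — this follows by dropping conjuncts from the draining event's description.
(e) Entailed — every conjunct here is already in the original draining event.
(f) Entailed — the original entails any weakening of itself; this just generalizes the agent.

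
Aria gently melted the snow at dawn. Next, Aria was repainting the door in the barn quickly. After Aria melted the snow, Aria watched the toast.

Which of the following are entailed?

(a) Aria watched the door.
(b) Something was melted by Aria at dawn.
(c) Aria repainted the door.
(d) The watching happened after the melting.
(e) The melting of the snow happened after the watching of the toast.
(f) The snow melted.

(b), (d), (f)

(a) Not entailed — Aria watched the toast, not the door; the door belongs to the repainting event.
(b) Entailed — every conjunct here is already in the original melting event.
(c) Not entailed — 'was repainting' is progressive on an accomplishment; it does not entail the completed 'repainted'.
(d) Entailed — the narrative places the melting before the watching.
(e) Not entailed — the narrative places the melting before the watching, not after.
(f) Entailed — 'Aria melted the snow' is causative; it entails the inchoative 'the snow melted'.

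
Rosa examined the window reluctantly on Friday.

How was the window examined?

reluctantly

'reluctantly' marks the manner of the examining event.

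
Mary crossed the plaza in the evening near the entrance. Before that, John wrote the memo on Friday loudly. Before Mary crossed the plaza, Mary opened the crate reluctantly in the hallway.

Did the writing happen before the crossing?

yes

The narrative orders the writing before the crossing.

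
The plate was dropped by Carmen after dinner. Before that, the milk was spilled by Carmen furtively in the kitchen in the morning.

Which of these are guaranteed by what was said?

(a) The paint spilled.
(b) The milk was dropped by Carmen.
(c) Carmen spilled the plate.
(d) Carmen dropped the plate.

(d)

(a) Not entailed — the milk is what spilled, not the paint.
(b) Not entailed — Carmen dropped the plate, not the milk; the milk belongs to the spilling event.
(c) Not entailed — Carmen spilled the milk, not the plate; the plate belongs to the dropping event.
(d) Entailed — dropping 'after dinner' leaves a sub-description the original still satisfies.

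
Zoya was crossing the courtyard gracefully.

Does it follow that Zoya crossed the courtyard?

no

'was crossing' is progressive; for an accomplishment like 'cross the courtyard', it doesn't entail completion.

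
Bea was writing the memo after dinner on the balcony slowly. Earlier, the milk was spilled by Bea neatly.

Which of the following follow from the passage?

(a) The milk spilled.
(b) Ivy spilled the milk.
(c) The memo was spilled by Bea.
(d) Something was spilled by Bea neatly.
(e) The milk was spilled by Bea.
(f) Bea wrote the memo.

(a) Entailed — 'Bea spilled the milk' is causative; it entails the inchoative 'the milk spilled'.
(b) Not entailed — the passage has Bea spilling the milk, not Ivy.
(c) Not entailed — Bea spilled the milk, not the memo; the memo belongs to the writing event.
(d) Entailed — this follows by dropping conjuncts from the spilling event's description.
(e) Entailed — this follows by dropping conjuncts from the spilling event's description.
(f) Not entailed — 'was writing' is progressive on an accomplishment; it does not entail the completed 'wrote'.

(a), (d), (e)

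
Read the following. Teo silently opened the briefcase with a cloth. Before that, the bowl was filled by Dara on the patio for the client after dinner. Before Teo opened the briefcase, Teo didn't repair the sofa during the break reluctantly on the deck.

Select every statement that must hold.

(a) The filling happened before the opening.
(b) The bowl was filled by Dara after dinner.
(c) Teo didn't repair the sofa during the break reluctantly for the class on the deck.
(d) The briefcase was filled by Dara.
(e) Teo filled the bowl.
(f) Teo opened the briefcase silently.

(a) Entailed — the narrative places the filling before the opening.
(b) Entailed — dropping 'on the patio', 'for the client' leaves a sub-description the original still satisfies.
(c) Entailed — under negation, adding a further restriction is entailed: if no such repairing event occurred, none occurred for the class either.
(d) Not entailed — Dara filled the bowl, not the briefcase; the briefcase belongs to the opening event.
(e) Not entailed — the passage has Dara filling the bowl, not Teo.
(f) Entailed — the original entails any weakening of itself; this just drops 'with a cloth'.

(a), (b), (c), (f)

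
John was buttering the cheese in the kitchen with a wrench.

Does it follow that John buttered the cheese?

no

'was buttering' is progressive; for an accomplishment like 'butter the cheese', it doesn't entail completion.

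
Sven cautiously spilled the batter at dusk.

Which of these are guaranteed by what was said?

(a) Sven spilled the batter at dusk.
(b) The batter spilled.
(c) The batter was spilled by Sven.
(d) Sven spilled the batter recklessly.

(a) Entailed — this follows by dropping conjuncts from the spilling event's description.
(b) Entailed — 'Sven spilled the batter' is causative; it entails the inchoative 'the batter spilled'.
(c) Entailed — this follows by dropping conjuncts from the spilling event's description.
(d) Not entailed — 'recklessly' adds a manner not in (and inconsistent with) the original.

(a), (b), (c)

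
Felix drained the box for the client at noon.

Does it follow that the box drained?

yes

'Felix drained the box' is the causative; it entails the inchoative 'the box drained'.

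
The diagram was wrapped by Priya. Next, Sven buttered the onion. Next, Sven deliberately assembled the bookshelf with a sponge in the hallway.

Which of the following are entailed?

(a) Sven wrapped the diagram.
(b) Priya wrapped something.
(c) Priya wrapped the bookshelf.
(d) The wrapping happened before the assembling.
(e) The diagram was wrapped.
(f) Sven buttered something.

(b), (d), (e), (f)

(a) Not entailed — the passage has Priya wrapping the diagram, not Sven.
(b) Entailed — this follows by dropping conjuncts from the wrapping event's description.
(c) Not entailed — Priya wrapped the diagram, not the bookshelf; the bookshelf belongs to the assembling event.
(d) Entailed — the narrative places the wrapping before the assembling.
(e) Entailed — every conjunct here is already in the original wrapping event.
(f) Entailed — the original entails any weakening of itself; this just generalizes the patient.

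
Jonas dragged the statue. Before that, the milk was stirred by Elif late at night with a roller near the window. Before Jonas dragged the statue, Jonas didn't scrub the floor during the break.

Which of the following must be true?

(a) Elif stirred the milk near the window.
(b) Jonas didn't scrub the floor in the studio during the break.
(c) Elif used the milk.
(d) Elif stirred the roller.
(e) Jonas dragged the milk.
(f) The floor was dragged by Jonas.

(a), (b)

(a) Entailed — the original entails any weakening of itself; this just drops 'with a roller', 'late at night'.
(b) Entailed — under negation, adding a further restriction is entailed: if no such scrubbing event occurred, none occurred in the studio either.
(c) Not entailed — the milk is the patient, not an instrument — Elif used a roller.
(d) Not entailed — the roller is the instrument, not what was stirred.
(e) Not entailed — Jonas dragged the statue, not the milk; the milk belongs to the stirring event.
(f) Not entailed — Jonas dragged the statue, not the floor; the floor belongs to the scrubbing event.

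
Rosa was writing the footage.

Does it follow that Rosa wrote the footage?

'was writing' is progressive; for an accomplishment like 'write the footage', it doesn't entail completion.

no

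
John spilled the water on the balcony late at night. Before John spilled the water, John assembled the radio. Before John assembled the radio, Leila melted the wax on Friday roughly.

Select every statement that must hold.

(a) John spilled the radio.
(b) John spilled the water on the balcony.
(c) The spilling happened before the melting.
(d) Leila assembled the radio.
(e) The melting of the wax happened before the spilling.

(b), (e)

(a) Not entailed — John spilled the water, not the radio; the radio belongs to the assembling event.
(b) Entailed — this follows by dropping conjuncts from the spilling event's description.
(c) Not entailed — the narrative places the melting before the spilling, not after.
(d) Not entailed — the passage has John assembling the radio, not Leila.
(e) Entailed — the narrative places the melting before the spilling.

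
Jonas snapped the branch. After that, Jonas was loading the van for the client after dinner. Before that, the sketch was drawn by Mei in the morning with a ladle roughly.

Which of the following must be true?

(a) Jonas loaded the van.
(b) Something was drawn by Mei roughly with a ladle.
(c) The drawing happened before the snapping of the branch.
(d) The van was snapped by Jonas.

(a) Not entailed — 'was loading' is progressive on an accomplishment; it does not entail the completed 'loaded'.
(b) Entailed — dropping 'in the morning' and generalizing the patient leaves a sub-description the original still satisfies.
(c) Not entailed — the narrative doesn't order the drawing relative to the snapping.
(d) Not entailed — Jonas snapped the branch, not the van; the van belongs to the loading event.

(b)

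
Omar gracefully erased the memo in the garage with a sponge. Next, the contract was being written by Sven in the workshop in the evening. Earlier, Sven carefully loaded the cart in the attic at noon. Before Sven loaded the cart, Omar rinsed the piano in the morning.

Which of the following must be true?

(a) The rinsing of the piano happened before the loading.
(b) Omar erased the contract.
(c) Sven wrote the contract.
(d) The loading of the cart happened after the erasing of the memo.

(a) Entailed — the narrative places the rinsing before the loading.
(b) Not entailed — Omar erased the memo, not the contract; the contract belongs to the writing event.
(c) Not entailed — 'was writing' is progressive on an accomplishment; it does not entail the completed 'wrote'.
(d) Not entailed — the narrative doesn't order the erasing relative to the loading.

(a)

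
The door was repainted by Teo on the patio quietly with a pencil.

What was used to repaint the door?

'with a pencil' marks the instrument of the repainting event.

a pencil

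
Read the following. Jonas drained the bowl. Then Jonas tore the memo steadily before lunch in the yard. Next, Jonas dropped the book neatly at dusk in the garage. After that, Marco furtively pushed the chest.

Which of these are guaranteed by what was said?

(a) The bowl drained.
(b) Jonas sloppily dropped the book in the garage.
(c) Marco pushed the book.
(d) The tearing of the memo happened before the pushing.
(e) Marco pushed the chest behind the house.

(a) Entailed — 'Jonas drained the bowl' is causative; it entails the inchoative 'the bowl drained'.
(b) Not entailed — 'sloppily' adds a manner not in (and inconsistent with) the original.
(c) Not entailed — Marco pushed the chest, not the book; the book belongs to the dropping event.
(d) Entailed — the narrative places the tearing before the pushing.
(e) Not entailed — 'behind the house' adds information not in the original event.

(a), (d)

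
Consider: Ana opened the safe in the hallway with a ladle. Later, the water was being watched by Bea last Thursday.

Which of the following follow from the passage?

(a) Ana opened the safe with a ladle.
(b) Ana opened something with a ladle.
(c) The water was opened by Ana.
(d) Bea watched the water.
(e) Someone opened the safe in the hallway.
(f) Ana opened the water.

(a), (b), (d), (e)

(a) Entailed — the original entails any weakening of itself; this just drops 'in the hallway'.
(b) Entailed — this follows by dropping conjuncts from the opening event's description.
(c) Not entailed — Ana opened the safe, not the water; the water belongs to the watching event.
(d) Entailed — 'watch' is an activity; 'was watching' entails that some watching happened, so 'watched' holds.
(e) Entailed — dropping 'with a ladle' and generalizing the agent leaves a sub-description the original still satisfies.
(f) Not entailed — Ana opened the safe, not the water; the water belongs to the watching event.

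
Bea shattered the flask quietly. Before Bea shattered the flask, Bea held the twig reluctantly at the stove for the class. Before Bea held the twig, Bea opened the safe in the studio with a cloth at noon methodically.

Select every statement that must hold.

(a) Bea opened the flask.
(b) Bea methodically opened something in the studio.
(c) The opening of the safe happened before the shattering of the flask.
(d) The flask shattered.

(a) Not entailed — Bea opened the safe, not the flask; the flask belongs to the shattering event.
(b) Entailed — this follows by dropping conjuncts from the opening event's description.
(c) Entailed — the narrative places the opening before the shattering.
(d) Entailed — 'Bea shattered the flask' is causative; it entails the inchoative 'the flask shattered'.

(b), (c), (d)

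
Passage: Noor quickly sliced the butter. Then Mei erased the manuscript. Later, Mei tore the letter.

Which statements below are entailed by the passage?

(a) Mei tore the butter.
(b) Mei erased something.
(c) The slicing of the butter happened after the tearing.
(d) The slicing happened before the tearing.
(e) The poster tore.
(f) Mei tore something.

(b), (d), (f)

(a) Not entailed — Mei tore the letter, not the butter; the butter belongs to the slicing event.
(b) Entailed — generalizing the patient leaves a sub-description the original still satisfies.
(c) Not entailed — the narrative places the slicing before the tearing, not after.
(d) Entailed — the narrative places the slicing before the tearing.
(e) Not entailed — the letter is what tore, not the poster.
(f) Entailed — every conjunct here is already in the original tearing event.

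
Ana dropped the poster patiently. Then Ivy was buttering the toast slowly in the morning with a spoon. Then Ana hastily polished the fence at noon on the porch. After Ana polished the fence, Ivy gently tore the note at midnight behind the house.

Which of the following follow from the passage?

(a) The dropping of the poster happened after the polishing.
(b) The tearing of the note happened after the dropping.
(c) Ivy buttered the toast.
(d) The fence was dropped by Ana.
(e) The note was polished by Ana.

(a) Not entailed — the narrative places the dropping before the polishing, not after.
(b) Entailed — the narrative places the dropping before the tearing.
(c) Not entailed — 'was buttering' is progressive on an accomplishment; it does not entail the completed 'buttered'.
(d) Not entailed — Ana dropped the poster, not the fence; the fence belongs to the polishing event.
(e) Not entailed — Ana polished the fence, not the note; the note belongs to the tearing event.

(b)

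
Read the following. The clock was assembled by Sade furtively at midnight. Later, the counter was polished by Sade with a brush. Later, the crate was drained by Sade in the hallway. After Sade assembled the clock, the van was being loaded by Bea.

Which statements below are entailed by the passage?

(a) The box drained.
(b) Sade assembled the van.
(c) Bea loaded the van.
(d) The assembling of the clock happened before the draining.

(d)

(a) Not entailed — the crate is what drained, not the box.
(b) Not entailed — Sade assembled the clock, not the van; the van belongs to the loading event.
(c) Not entailed — 'was loading' is progressive on an accomplishment; it does not entail the completed 'loaded'.
(d) Entailed — the narrative places the assembling before the draining.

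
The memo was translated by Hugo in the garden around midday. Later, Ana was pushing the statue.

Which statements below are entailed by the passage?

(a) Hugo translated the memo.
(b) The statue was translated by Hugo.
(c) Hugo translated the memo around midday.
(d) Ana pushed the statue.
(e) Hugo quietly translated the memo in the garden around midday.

(a) Entailed — dropping 'around midday', 'in the garden' leaves a sub-description the original still satisfies.
(b) Not entailed — Hugo translated the memo, not the statue; the statue belongs to the pushing event.
(c) Entailed — the original entails any weakening of itself; this just drops 'in the garden'.
(d) Entailed — 'push' is an activity; 'was pushing' entails that some pushing happened, so 'pushed' holds.
(e) Not entailed — 'quietly' adds information not in the original event.

(a), (c), (d)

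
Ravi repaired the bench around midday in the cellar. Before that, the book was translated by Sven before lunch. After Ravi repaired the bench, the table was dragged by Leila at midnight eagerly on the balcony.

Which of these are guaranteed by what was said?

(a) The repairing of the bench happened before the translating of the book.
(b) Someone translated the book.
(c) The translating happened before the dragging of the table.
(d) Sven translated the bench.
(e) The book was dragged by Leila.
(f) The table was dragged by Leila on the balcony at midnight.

(b), (c), (f)

(a) Not entailed — the narrative places the translating before the repairing, not after.
(b) Entailed — the original entails any weakening of itself; this just drops 'before lunch' and generalizes the agent.
(c) Entailed — the narrative places the translating before the dragging.
(d) Not entailed — Sven translated the book, not the bench; the bench belongs to the repairing event.
(e) Not entailed — Leila dragged the table, not the book; the book belongs to the translating event.
(f) Entailed — dropping 'eagerly' leaves a sub-description the original still satisfies.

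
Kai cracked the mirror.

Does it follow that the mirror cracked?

yes

'Kai cracked the mirror' is the causative; it entails the inchoative 'the mirror cracked'.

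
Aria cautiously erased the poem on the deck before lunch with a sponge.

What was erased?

'the poem' marks the patient of the erasing event.

the poem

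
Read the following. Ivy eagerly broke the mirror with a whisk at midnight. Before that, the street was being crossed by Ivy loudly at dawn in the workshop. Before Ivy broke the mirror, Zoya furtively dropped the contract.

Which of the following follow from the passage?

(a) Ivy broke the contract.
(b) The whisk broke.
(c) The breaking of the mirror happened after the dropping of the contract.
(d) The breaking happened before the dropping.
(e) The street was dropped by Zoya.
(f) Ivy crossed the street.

(c)

(a) Not entailed — Ivy broke the mirror, not the contract; the contract belongs to the dropping event.
(b) Not entailed — the mirror is what broke, not the whisk.
(c) Entailed — the narrative places the dropping before the breaking.
(d) Not entailed — the narrative places the dropping before the breaking, not after.
(e) Not entailed — Zoya dropped the contract, not the street; the street belongs to the crossing event.
(f) Not entailed — 'was crossing' is progressive on an accomplishment; it does not entail the completed 'crossed'.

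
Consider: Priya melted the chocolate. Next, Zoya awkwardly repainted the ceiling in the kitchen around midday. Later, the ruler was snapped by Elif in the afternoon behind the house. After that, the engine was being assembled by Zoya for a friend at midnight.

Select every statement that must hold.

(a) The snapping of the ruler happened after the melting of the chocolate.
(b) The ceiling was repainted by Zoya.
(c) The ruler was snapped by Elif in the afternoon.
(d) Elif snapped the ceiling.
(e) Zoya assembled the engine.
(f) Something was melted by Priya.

(a) Entailed — the narrative places the melting before the snapping.
(b) Entailed — the original entails any weakening of itself; this just drops 'around midday', 'in the kitchen', 'awkwardly'.
(c) Entailed — dropping 'behind the house' leaves a sub-description the original still satisfies.
(d) Not entailed — Elif snapped the ruler, not the ceiling; the ceiling belongs to the repainting event.
(e) Not entailed — 'was assembling' is progressive on an accomplishment; it does not entail the completed 'assembled'.
(f) Entailed — generalizing the patient leaves a sub-description the original still satisfies.

(a), (b), (c), (f)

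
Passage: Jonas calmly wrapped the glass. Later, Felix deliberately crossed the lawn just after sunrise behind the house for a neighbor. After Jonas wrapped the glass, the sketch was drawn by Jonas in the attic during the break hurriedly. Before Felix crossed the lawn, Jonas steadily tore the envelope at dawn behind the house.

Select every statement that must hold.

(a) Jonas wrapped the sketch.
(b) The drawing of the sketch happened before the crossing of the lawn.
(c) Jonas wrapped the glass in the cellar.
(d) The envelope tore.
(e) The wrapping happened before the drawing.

(a) Not entailed — Jonas wrapped the glass, not the sketch; the sketch belongs to the drawing event.
(b) Not entailed — the narrative doesn't order the drawing relative to the crossing.
(c) Not entailed — 'in the cellar' adds information not in the original event.
(d) Entailed — 'Jonas tore the envelope' is causative; it entails the inchoative 'the envelope tore'.
(e) Entailed — the narrative places the wrapping before the drawing.

(d), (e)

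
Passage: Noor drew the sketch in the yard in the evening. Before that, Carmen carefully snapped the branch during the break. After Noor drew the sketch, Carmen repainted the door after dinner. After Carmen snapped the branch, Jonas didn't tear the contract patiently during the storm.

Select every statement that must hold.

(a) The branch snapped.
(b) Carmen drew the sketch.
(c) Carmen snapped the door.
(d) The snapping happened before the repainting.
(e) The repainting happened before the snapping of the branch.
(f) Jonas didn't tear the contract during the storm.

(a) Entailed — 'Carmen snapped the branch' is causative; it entails the inchoative 'the branch snapped'.
(b) Not entailed — the passage has Noor drawing the sketch, not Carmen.
(c) Not entailed — Carmen snapped the branch, not the door; the door belongs to the repainting event.
(d) Entailed — the narrative places the snapping before the repainting.
(e) Not entailed — the narrative places the snapping before the repainting, not after.
(f) Not entailed — dropping 'patiently' under negation is not valid — the original leaves open that Jonas tore the contract some other way.

(a), (d)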